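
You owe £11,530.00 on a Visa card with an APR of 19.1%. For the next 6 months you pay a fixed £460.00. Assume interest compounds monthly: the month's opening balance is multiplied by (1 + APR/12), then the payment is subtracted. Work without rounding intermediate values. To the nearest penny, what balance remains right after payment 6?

Monthly rate r = 19.1%/12 = 1.59167% = 0.0159167.
Each month: B ← B·(1+r) − £460.00.
Month 1: interest £183.52; balance after payment £11,253.52.
Month 2: interest £179.12; balance after payment £10,972.64.
Month 3: interest £174.65; balance after payment £10,687.29.
Month 4: interest £170.11; balance after payment £10,397.39.
Month 5: interest £165.49; balance after payment £10,102.88.
Month 6: interest £160.80; balance after payment £9,803.69.

£9,803.69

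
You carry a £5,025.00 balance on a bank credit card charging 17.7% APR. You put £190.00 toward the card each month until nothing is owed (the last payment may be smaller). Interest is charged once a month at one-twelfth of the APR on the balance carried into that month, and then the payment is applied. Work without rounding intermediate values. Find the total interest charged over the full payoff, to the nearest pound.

Monthly rate r = 17.7%/12 = 1.475% = 0.01475.
Payoff takes n = ⌈−ln(1 − rB₀/P)/ln(1+r)⌉ = ⌈33.769⌉ = 34 payments; the last is £146.40.
Total paid = 33·£190.00 + £146.40 = £6,416.40.
Total interest = total paid − principal = £6,416.40 − £5,025.00 = £1,391.40.

£1,391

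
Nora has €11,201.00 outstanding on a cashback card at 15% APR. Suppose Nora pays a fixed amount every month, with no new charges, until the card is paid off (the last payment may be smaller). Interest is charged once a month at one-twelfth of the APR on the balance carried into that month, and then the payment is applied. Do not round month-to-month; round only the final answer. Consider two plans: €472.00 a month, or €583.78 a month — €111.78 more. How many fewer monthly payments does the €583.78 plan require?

Monthly rate r = 15%/12 = 1.25% = 0.0125.
At €472.00/mo: n = ⌈−ln(1 − rB₀/P)/ln(1+r)⌉ = 29 payments (last €154.57); total interest = total paid − €11,201.00 = €2,169.57.
At €583.78/mo: 23 payments (last €43.86); total interest €1,686.02.
Payments saved = 29 − 23 = 6.

6 fewer payments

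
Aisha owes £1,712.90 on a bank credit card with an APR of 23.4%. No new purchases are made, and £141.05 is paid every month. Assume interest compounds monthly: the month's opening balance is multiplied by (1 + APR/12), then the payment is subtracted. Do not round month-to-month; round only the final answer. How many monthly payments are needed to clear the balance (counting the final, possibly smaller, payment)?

Monthly rate r = 23.4%/12 = 1.95% = 0.0195.
Recurrence: B ← B·(1+r) − £141.05.
Month 1: interest £33.40; balance after payment £1,605.25.
Month 2: interest £31.30; balance after payment £1,495.50.
Closed form: n = −ln(1 − rB₀/P)/ln(1+r) = −ln(0.76319)/ln(1.0195) ≈ 13.993, so the balance reaches zero during payment 14.

14 payments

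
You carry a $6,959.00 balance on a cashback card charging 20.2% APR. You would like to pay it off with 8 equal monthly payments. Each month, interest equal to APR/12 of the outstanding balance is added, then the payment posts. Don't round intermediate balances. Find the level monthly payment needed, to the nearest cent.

$937.05

Monthly rate r = 20.2%/12 = 1.68333% = 0.0168333.
Level-payment amortization: P = B₀·r / (1 − (1+r)^(−n)) = 6959.00·0.0168333 / (1 − 1.01683^(−8)).
Denominator 1 − (1+r)^(−8) = 0.125012592.
P = 117.143 / 0.125012592 ≈ 937.05.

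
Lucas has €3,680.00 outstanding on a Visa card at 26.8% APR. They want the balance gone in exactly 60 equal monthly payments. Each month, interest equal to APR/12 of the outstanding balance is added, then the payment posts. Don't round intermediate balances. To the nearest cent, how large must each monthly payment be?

€111.93

Monthly rate r = 26.8%/12 = 2.23333% = 0.0223333.
Level-payment amortization: P = B₀·r / (1 − (1+r)^(−n)) = 3680.00·0.0223333 / (1 − 1.02233^(−60)).
Denominator 1 − (1+r)^(−60) = 0.734265021.
P = 82.1867 / 0.734265021 ≈ 111.93.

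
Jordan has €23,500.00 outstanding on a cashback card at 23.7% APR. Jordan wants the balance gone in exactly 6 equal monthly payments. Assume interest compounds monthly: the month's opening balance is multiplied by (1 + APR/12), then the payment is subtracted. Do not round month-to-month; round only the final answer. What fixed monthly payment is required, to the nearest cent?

Monthly rate r = 23.7%/12 = 1.975% = 0.01975.
Level-payment amortization: P = B₀·r / (1 − (1+r)^(−n)) = 23500.00·0.01975 / (1 − 1.01975^(−6)).
Denominator 1 − (1+r)^(−6) = 0.110721657.
P = 464.125 / 0.110721657 ≈ 4191.82.

€4,191.82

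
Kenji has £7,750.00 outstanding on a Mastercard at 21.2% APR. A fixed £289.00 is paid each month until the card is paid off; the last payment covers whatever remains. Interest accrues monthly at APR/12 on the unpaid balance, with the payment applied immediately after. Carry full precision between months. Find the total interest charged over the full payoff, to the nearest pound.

Monthly rate r = 21.2%/12 = 1.76667% = 0.0176667.
Payoff takes n = ⌈−ln(1 − rB₀/P)/ln(1+r)⌉ = ⌈36.660⌉ = 37 payments; the last is £191.19.
Total paid = 36·£289.00 + £191.19 = £10,595.19.
Total interest = total paid − principal = £10,595.19 − £7,750.00 = £2,845.19.

£2,845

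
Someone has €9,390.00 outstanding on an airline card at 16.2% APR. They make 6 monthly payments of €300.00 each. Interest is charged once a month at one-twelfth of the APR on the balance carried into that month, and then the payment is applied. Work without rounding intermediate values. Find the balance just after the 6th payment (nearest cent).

€8,314.87

Monthly rate r = 16.2%/12 = 1.35% = 0.0135.
Each month: B ← B·(1+r) − €300.00.
Month 1: interest €126.77; balance after payment €9,216.76.
Month 2: interest €124.43; balance after payment €9,041.19.
Month 3: interest €122.06; balance after payment €8,863.25.
Month 4: interest €119.65; balance after payment €8,682.90.
Month 5: interest €117.22; balance after payment €8,500.12.
Month 6: interest €114.75; balance after payment €8,314.87.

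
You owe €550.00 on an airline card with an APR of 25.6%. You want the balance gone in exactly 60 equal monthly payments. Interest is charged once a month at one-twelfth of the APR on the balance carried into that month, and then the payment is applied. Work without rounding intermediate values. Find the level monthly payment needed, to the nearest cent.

Monthly rate r = 25.6%/12 = 2.13333% = 0.0213333.
Level-payment amortization: P = B₀·r / (1 − (1+r)^(−n)) = 550.00·0.0213333 / (1 − 1.02133^(−60)).
Denominator 1 − (1+r)^(−60) = 0.718194396.
P = 11.7333 / 0.718194396 ≈ 16.34.

€16.34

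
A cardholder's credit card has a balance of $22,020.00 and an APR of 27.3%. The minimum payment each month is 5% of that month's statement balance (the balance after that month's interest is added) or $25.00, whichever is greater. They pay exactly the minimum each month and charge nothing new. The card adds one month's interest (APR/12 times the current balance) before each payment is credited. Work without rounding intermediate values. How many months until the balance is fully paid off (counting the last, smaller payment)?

Monthly rate r = 27.3%/12 = 2.275% = 0.02275.
While 5% of the post-interest balance exceeds $25.00, each month B ← (B·(1+r))·(1 − 0.05), i.e. B shrinks by the factor (1+r)·0.95 = 0.97161.
This holds for months 1–133. Entering month 134 the balance is $477.97; 5% of the post-interest balance is now below $25.00, so the flat $25.00 minimum applies from here.
From month 134 a fixed $25.00 at rate r clears $477.97 in 26 more payments. Total: 133 + 26 = 159 months.

159 months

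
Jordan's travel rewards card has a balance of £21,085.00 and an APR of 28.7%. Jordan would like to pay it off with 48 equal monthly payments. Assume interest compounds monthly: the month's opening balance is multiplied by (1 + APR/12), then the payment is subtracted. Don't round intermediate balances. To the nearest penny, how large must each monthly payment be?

£743.33

Monthly rate r = 28.7%/12 = 2.39167% = 0.0239167.
Level-payment amortization: P = B₀·r / (1 − (1+r)^(−n)) = 21085.00·0.0239167 / (1 − 1.02392^(−48)).
Denominator 1 − (1+r)^(−48) = 0.678412905.
P = 504.283 / 0.678412905 ≈ 743.33.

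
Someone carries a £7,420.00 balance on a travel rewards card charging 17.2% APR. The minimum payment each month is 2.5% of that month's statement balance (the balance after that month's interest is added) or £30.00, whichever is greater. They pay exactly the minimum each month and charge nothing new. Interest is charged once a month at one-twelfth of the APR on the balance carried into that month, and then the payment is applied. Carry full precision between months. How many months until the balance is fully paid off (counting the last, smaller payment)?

225 months

Monthly rate r = 17.2%/12 = 1.43333% = 0.0143333.
While 2.5% of the post-interest balance exceeds £30.00, each month B ← (B·(1+r))·(1 − 0.025), i.e. B shrinks by the factor (1+r)·0.975 = 0.98897.
This holds for months 1–166. Entering month 167 the balance is £1,178.06; 2.5% of the post-interest balance is now below £30.00, so the flat £30.00 minimum applies from here.
From month 167 a fixed £30.00 at rate r clears £1,178.06 in 59 more payments. Total: 166 + 59 = 225 months.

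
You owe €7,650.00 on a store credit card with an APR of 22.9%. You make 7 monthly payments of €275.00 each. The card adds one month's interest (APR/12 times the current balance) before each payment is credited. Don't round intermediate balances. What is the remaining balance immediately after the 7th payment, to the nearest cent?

€6,693.53

Monthly rate r = 22.9%/12 = 1.90833% = 0.0190833.
Each month: B ← B·(1+r) − €275.00.
Month 1: interest €145.99; balance after payment €7,520.99.
Month 2: interest €143.53; balance after payment €7,389.51.
Month 3: interest €141.02; balance after payment €7,255.53.
Month 4: interest €138.46; balance after payment €7,118.99.
Month 5: interest €135.85; balance after payment €6,979.84.
Month 6: interest €133.20; balance after payment €6,838.04.
Month 7: interest €130.49; balance after payment €6,693.53.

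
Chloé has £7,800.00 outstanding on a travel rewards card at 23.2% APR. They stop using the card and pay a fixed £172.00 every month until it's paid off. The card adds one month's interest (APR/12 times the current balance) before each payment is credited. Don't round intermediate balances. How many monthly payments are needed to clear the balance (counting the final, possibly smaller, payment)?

110 months

Monthly rate r = 23.2%/12 = 1.93333% = 0.0193333.
Recurrence: B ← B·(1+r) − £172.00.
Month 1: interest £150.80; balance after payment £7,778.80.
Month 2: interest £150.39; balance after payment £7,757.19.
Closed form: n = −ln(1 − rB₀/P)/ln(1+r) = −ln(0.12326)/ln(1.01933) ≈ 109.328, so the balance reaches zero during payment 110.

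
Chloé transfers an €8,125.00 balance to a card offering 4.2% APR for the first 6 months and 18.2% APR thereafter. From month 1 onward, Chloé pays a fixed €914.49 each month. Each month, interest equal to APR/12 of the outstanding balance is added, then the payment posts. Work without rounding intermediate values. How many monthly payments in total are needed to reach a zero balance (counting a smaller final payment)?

Promo months 1–6 at r₀ = 4.2%/12 = 0.0035; months 7+ at r₁ = 18.2%/12 = 0.0151667.
After month 6: iterate B ← B·(1+r₀) − €914.49 for 6 months → €2,761.95.
Then at r₁ with €914.49/mo: n₂ = −ln(1 − r₁·B/P)/ln(1+r₁) ≈ 3.11 → 4 more payments.

10 months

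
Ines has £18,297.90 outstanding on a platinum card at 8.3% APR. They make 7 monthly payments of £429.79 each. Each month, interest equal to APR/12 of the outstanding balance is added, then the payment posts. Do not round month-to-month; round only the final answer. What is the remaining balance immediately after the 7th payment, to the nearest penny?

Monthly rate r = 8.3%/12 = 0.691667% = 0.00691667.
Each month: B ← B·(1+r) − £429.79.
Month 1: interest £126.56; balance after payment £17,994.67.
Month 2: interest £124.46; balance after payment £17,689.34.
Month 3: interest £122.35; balance after payment £17,381.90.
Month 4: interest £120.22; balance after payment £17,072.34.
Month 5: interest £118.08; balance after payment £16,760.63.
Month 6: interest £115.93; balance after payment £16,446.77.
Month 7: interest £113.76; balance after payment £16,130.74.

£16,130.74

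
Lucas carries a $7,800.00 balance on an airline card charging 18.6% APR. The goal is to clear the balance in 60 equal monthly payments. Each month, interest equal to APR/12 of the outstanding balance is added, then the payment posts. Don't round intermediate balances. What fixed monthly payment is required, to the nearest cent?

Monthly rate r = 18.6%/12 = 1.55% = 0.0155.
Level-payment amortization: P = B₀·r / (1 − (1+r)^(−n)) = 7800.00·0.0155 / (1 − 1.0155^(−60)).
Denominator 1 − (1+r)^(−60) = 0.602621528.
P = 120.9 / 0.602621528 ≈ 200.62.

$200.62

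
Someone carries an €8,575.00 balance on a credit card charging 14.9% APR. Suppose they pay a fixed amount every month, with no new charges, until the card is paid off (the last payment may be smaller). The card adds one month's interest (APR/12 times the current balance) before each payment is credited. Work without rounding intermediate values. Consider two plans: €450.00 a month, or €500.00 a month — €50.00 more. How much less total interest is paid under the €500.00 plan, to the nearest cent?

Monthly rate r = 14.9%/12 = 1.24167% = 0.0124167.
At €450.00/mo: n = ⌈−ln(1 − rB₀/P)/ln(1+r)⌉ = 22 payments (last €395.49); total interest = total paid − €8,575.00 = €1,270.49.
At €500.00/mo: 20 payments (last €203.10); total interest €1,128.10.
Interest saved = €1,270.49 − €1,128.10 = €142.39.

€142.39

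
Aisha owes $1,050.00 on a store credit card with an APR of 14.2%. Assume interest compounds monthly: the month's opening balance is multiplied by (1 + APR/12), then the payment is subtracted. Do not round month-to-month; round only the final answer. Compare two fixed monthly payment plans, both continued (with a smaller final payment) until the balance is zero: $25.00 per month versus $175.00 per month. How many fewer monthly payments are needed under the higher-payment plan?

52 fewer payments

Monthly rate r = 14.2%/12 = 1.18333% = 0.0118333.
At $25.00/mo: n = ⌈−ln(1 − rB₀/P)/ln(1+r)⌉ = 59 payments (last $10.37); total interest = total paid − $1,050.00 = $410.37.
At $175.00/mo: 7 payments (last $45.77); total interest $45.77.
Payments saved = 59 − 7 = 52.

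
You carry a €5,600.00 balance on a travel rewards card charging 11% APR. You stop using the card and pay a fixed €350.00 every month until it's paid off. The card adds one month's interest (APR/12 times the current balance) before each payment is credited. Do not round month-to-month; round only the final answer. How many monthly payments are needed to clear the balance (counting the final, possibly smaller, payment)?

Monthly rate r = 11%/12 = 0.916667% = 0.00916667.
Recurrence: B ← B·(1+r) − €350.00.
Month 1: interest €51.33; balance after payment €5,301.33.
Month 2: interest €48.60; balance after payment €4,999.93.
Closed form: n = −ln(1 − rB₀/P)/ln(1+r) = −ln(0.85333)/ln(1.00917) ≈ 17.382, so the balance reaches zero during payment 18.

18 months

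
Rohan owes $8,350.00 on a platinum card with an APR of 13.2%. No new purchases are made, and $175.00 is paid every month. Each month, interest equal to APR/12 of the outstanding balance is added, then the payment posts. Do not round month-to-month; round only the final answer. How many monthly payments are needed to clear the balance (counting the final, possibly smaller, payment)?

69 months

Monthly rate r = 13.2%/12 = 1.1% = 0.011.
Recurrence: B ← B·(1+r) − $175.00.
Month 1: interest $91.85; balance after payment $8,266.85.
Month 2: interest $90.94; balance after payment $8,182.79.
Closed form: n = −ln(1 − rB₀/P)/ln(1+r) = −ln(0.47514)/ln(1.011) ≈ 68.020, so the balance reaches zero during payment 69.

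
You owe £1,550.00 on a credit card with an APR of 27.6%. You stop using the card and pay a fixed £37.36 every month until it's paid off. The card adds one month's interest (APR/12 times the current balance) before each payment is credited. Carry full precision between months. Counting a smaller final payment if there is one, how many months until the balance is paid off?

136 payments

Monthly rate r = 27.6%/12 = 2.3% = 0.023.
Recurrence: B ← B·(1+r) − £37.36.
Month 1: interest £35.65; balance after payment £1,548.29.
Month 2: interest £35.61; balance after payment £1,546.54.
Closed form: n = −ln(1 − rB₀/P)/ln(1+r) = −ln(0.045771)/ln(1.023) ≈ 135.628, so the balance reaches zero during payment 136.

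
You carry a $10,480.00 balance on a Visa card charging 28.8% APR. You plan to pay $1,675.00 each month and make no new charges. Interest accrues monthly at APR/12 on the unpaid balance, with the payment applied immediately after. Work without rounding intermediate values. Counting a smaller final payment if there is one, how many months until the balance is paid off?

Monthly rate r = 28.8%/12 = 2.4% = 0.024.
Recurrence: B ← B·(1+r) − $1,675.00.
Month 1: interest $251.52; balance after payment $9,056.52.
Month 2: interest $217.36; balance after payment $7,598.88.
Closed form: n = −ln(1 − rB₀/P)/ln(1+r) = −ln(0.84984)/ln(1.024) ≈ 6.861, so the balance reaches zero during payment 7.

7 payments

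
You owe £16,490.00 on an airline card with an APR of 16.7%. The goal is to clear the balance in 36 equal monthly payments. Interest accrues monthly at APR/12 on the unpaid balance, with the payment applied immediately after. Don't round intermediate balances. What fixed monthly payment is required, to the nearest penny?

£585.45

Monthly rate r = 16.7%/12 = 1.39167% = 0.0139167.
Level-payment amortization: P = B₀·r / (1 − (1+r)^(−n)) = 16490.00·0.0139167 / (1 − 1.01392^(−36)).
Denominator 1 − (1+r)^(−36) = 0.391979016.
P = 229.486 / 0.391979016 ≈ 585.45.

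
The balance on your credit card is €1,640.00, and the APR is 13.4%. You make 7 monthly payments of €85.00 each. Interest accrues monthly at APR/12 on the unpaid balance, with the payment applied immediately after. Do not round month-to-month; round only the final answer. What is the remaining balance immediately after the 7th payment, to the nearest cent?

€1,157.26

Monthly rate r = 13.4%/12 = 1.11667% = 0.0111667.
Each month: B ← B·(1+r) − €85.00.
Month 1: interest €18.31; balance after payment €1,573.31.
Month 2: interest €17.57; balance after payment €1,505.88.
Month 3: interest €16.82; balance after payment €1,437.70.
Month 4: interest €16.05; balance after payment €1,368.75.
Month 5: interest €15.28; balance after payment €1,299.04.
Month 6: interest €14.51; balance after payment €1,228.54.
Month 7: interest €13.72; balance after payment €1,157.26.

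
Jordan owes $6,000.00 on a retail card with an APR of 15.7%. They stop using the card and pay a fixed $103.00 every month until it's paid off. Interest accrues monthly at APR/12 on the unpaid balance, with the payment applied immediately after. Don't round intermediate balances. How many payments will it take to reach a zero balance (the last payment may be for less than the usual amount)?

111 payments

Monthly rate r = 15.7%/12 = 1.30833% = 0.0130833.
Recurrence: B ← B·(1+r) − $103.00.
Month 1: interest $78.50; balance after payment $5,975.50.
Month 2: interest $78.18; balance after payment $5,950.68.
Closed form: n = −ln(1 − rB₀/P)/ln(1+r) = −ln(0.23786)/ln(1.01308) ≈ 110.479, so the balance reaches zero during payment 111.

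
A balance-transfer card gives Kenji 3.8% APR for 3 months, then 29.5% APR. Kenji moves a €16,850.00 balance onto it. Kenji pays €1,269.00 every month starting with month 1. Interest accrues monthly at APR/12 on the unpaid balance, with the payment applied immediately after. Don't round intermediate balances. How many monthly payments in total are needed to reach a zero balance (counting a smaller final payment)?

16 months

Promo months 1–3 at r₀ = 3.8%/12 = 0.00316667; months 4+ at r₁ = 29.5%/12 = 0.0245833.
After month 3: iterate B ← B·(1+r₀) − €1,269.00 for 3 months → €13,191.51.
Then at r₁ with €1,269.00/mo: n₂ = −ln(1 − r₁·B/P)/ln(1+r₁) ≈ 12.15 → 13 more payments.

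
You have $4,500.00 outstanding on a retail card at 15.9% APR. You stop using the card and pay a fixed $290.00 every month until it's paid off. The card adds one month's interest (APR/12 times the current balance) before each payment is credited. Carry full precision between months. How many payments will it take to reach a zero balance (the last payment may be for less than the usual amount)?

18 payments

Monthly rate r = 15.9%/12 = 1.325% = 0.01325.
Recurrence: B ← B·(1+r) − $290.00.
Month 1: interest $59.62; balance after payment $4,269.62.
Month 2: interest $56.57; balance after payment $4,036.20.
Closed form: n = −ln(1 − rB₀/P)/ln(1+r) = −ln(0.7944)/ln(1.01325) ≈ 17.486, so the balance reaches zero during payment 18.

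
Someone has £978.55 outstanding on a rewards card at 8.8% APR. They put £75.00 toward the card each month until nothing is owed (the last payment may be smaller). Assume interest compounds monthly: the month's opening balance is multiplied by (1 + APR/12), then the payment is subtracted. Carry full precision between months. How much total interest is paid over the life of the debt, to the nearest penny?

£53.85

Monthly rate r = 8.8%/12 = 0.733333% = 0.00733333.
Payoff takes n = ⌈−ln(1 − rB₀/P)/ln(1+r)⌉ = ⌈13.765⌉ = 14 payments; the last is £57.40.
Total paid = 13·£75.00 + £57.40 = £1,032.40.
Total interest = total paid − principal = £1,032.40 − £978.55 = £53.85.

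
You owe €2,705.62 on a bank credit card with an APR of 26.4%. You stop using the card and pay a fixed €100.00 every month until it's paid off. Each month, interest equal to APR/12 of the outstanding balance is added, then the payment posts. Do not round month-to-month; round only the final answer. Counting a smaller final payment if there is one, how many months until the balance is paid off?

42 payments

Monthly rate r = 26.4%/12 = 2.2% = 0.022.
Recurrence: B ← B·(1+r) − €100.00.
Month 1: interest €59.52; balance after payment €2,665.14.
Month 2: interest €58.63; balance after payment €2,623.78.
Closed form: n = −ln(1 − rB₀/P)/ln(1+r) = −ln(0.40476)/ln(1.022) ≈ 41.562, so the balance reaches zero during payment 42.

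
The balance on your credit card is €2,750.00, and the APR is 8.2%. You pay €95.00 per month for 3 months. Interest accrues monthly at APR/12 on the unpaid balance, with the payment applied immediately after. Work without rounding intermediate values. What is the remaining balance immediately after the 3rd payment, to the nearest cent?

€2,519.81

Monthly rate r = 8.2%/12 = 0.683333% = 0.00683333.
Each month: B ← B·(1+r) − €95.00.
Month 1: interest €18.79; balance after payment €2,673.79.
Month 2: interest €18.27; balance after payment €2,597.06.
Month 3: interest €17.75; balance after payment €2,519.81.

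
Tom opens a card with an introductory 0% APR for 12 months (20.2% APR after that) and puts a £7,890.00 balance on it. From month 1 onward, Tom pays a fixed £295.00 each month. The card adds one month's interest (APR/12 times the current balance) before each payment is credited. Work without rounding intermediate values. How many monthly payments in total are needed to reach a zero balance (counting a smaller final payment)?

30 payments

Promo months 1–12 at r₀ = 0%/12 = 0; months 13+ at r₁ = 20.2%/12 = 0.0168333.
After month 12 (no interest yet): B = £7,890.00 − 12·£295.00 = £4,350.00.
Then at r₁ with £295.00/mo: n₂ = −ln(1 − r₁·B/P)/ln(1+r₁) ≈ 17.09 → 18 more payments.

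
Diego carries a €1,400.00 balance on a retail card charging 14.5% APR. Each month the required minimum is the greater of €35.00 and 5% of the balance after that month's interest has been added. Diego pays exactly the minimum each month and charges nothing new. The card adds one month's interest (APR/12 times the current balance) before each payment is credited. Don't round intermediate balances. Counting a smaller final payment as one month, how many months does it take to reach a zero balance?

41 months

Monthly rate r = 14.5%/12 = 1.20833% = 0.0120833.
While 5% of the post-interest balance exceeds €35.00, each month B ← (B·(1+r))·(1 − 0.05), i.e. B shrinks by the factor (1+r)·0.95 = 0.96148.
This holds for months 1–18. Entering month 19 the balance is €690.31; 5% of the post-interest balance is now below €35.00, so the flat €35.00 minimum applies from here.
From month 19 a fixed €35.00 at rate r clears €690.31 in 23 more payments. Total: 18 + 23 = 41 months.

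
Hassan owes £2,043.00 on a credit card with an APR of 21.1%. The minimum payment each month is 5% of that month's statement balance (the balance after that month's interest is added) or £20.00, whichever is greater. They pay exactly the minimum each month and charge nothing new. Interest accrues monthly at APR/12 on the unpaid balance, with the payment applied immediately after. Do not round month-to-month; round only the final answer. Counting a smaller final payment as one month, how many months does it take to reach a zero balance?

73 months

Monthly rate r = 21.1%/12 = 1.75833% = 0.0175833.
While 5% of the post-interest balance exceeds £20.00, each month B ← (B·(1+r))·(1 − 0.05), i.e. B shrinks by the factor (1+r)·0.95 = 0.9667.
This holds for months 1–49. Entering month 50 the balance is £388.74; 5% of the post-interest balance is now below £20.00, so the flat £20.00 minimum applies from here.
From month 50 a fixed £20.00 at rate r clears £388.74 in 24 more payments. Total: 49 + 24 = 73 months.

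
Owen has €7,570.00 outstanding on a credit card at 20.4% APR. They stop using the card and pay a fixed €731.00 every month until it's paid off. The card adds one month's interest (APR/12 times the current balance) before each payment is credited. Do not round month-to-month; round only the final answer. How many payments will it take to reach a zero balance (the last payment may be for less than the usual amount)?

12 months

Monthly rate r = 20.4%/12 = 1.7% = 0.017.
Recurrence: B ← B·(1+r) − €731.00.
Month 1: interest €128.69; balance after payment €6,967.69.
Month 2: interest €118.45; balance after payment €6,355.14.
Closed form: n = −ln(1 − rB₀/P)/ln(1+r) = −ln(0.82395)/ln(1.017) ≈ 11.487, so the balance reaches zero during payment 12.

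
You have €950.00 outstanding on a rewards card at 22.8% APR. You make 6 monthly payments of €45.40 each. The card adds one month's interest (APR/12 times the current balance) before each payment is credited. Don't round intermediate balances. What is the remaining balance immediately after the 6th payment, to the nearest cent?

Monthly rate r = 22.8%/12 = 1.9% = 0.019.
Each month: B ← B·(1+r) − €45.40.
Month 1: interest €18.05; balance after payment €922.65.
Month 2: interest €17.53; balance after payment €894.78.
Month 3: interest €17.00; balance after payment €866.38.
Month 4: interest €16.46; balance after payment €837.44.
Month 5: interest €15.91; balance after payment €807.95.
Month 6: interest €15.35; balance after payment €777.90.

€777.90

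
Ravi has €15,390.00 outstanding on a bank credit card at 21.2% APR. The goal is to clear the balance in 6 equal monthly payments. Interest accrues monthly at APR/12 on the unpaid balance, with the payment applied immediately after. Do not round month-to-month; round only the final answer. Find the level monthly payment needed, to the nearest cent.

Monthly rate r = 21.2%/12 = 1.76667% = 0.0176667.
Level-payment amortization: P = B₀·r / (1 − (1+r)^(−n)) = 15390.00·0.0176667 / (1 − 1.01767^(−6)).
Denominator 1 − (1+r)^(−6) = 0.0997425946.
P = 271.89 / 0.0997425946 ≈ 2725.92.

€2,725.92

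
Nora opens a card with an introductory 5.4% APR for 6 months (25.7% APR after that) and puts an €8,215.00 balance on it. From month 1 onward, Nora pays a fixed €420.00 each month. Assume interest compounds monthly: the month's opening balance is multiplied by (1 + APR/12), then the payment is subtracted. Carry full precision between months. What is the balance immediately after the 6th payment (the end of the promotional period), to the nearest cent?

Promo months 1–6 at r₀ = 5.4%/12 = 0.0045; months 7+ at r₁ = 25.7%/12 = 0.0214167.
After month 6: iterate B ← B·(1+r₀) − €420.00 for 6 months → €5,890.79.

€5,890.79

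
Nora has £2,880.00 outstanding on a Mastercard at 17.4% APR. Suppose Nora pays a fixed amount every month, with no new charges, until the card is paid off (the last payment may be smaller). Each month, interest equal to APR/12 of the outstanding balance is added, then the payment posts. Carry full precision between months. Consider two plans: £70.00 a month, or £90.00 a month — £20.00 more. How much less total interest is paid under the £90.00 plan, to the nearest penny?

Monthly rate r = 17.4%/12 = 1.45% = 0.0145.
At £70.00/mo: n = ⌈−ln(1 − rB₀/P)/ln(1+r)⌉ = 64 payments (last £3.99); total interest = total paid − £2,880.00 = £1,533.99.
At £90.00/mo: 44 payments (last £28.89); total interest £1,018.89.
Interest saved = £1,533.99 − £1,018.89 = £515.10.

£515.10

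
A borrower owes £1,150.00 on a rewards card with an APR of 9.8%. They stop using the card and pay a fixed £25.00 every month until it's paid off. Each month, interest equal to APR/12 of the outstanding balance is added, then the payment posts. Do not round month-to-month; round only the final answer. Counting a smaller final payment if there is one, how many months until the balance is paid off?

Monthly rate r = 9.8%/12 = 0.816667% = 0.00816667.
Recurrence: B ← B·(1+r) − £25.00.
Month 1: interest £9.39; balance after payment £1,134.39.
Month 2: interest £9.26; balance after payment £1,118.66.
Closed form: n = −ln(1 − rB₀/P)/ln(1+r) = −ln(0.62433)/ln(1.00817) ≈ 57.917, so the balance reaches zero during payment 58.

58 months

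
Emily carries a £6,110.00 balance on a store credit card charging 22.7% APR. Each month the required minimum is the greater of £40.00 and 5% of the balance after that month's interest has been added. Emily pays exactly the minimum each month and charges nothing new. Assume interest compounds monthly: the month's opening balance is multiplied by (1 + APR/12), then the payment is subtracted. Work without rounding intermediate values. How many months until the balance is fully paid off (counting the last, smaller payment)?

Monthly rate r = 22.7%/12 = 1.89167% = 0.0189167.
While 5% of the post-interest balance exceeds £40.00, each month B ← (B·(1+r))·(1 − 0.05), i.e. B shrinks by the factor (1+r)·0.95 = 0.96797.
This holds for months 1–64. Entering month 65 the balance is £760.72; 5% of the post-interest balance is now below £40.00, so the flat £40.00 minimum applies from here.
From month 65 a fixed £40.00 at rate r clears £760.72 in 24 more payments. Total: 64 + 24 = 88 months.

88 months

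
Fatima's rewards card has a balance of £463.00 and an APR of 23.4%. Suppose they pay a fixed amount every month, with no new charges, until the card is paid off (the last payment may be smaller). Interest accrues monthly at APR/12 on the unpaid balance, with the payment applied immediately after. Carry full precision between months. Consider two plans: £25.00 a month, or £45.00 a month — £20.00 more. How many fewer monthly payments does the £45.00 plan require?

12 fewer payments

Monthly rate r = 23.4%/12 = 1.95% = 0.0195.
At £25.00/mo: n = ⌈−ln(1 − rB₀/P)/ln(1+r)⌉ = 24 payments (last £5.07); total interest = total paid − £463.00 = £117.07.
At £45.00/mo: 12 payments (last £26.90); total interest £58.90.
Payments saved = 24 − 12 = 12.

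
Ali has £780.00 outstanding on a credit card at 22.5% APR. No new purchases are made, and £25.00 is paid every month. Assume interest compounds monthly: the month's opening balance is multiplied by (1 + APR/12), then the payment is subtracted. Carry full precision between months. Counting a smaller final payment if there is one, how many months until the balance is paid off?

48 months

Monthly rate r = 22.5%/12 = 1.875% = 0.01875.
Recurrence: B ← B·(1+r) − £25.00.
Month 1: interest £14.62; balance after payment £769.62.
Month 2: interest £14.43; balance after payment £759.06.
Closed form: n = −ln(1 − rB₀/P)/ln(1+r) = −ln(0.415)/ln(1.01875) ≈ 47.344, so the balance reaches zero during payment 48.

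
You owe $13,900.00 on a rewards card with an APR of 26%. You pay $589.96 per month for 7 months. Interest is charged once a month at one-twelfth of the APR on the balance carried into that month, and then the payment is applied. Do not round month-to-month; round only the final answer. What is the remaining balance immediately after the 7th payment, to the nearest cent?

$11,742.20

Monthly rate r = 26%/12 = 2.16667% = 0.0216667.
Each month: B ← B·(1+r) − $589.96.
Month 1: interest $301.17; balance after payment $13,611.21.
Month 2: interest $294.91; balance after payment $13,316.16.
Month 3: interest $288.52; balance after payment $13,014.71.
Month 4: interest $281.99; balance after payment $12,706.74.
Month 5: interest $275.31; balance after payment $12,392.09.
Month 6: interest $268.50; balance after payment $12,070.63.
Month 7: interest $261.53; balance after payment $11,742.20.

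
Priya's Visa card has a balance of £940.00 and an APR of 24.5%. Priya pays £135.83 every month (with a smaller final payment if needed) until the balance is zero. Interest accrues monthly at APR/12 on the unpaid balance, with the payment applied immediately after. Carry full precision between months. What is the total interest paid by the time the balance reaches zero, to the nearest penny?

£84.06

Monthly rate r = 24.5%/12 = 2.04167% = 0.0204167.
Payoff takes n = ⌈−ln(1 − rB₀/P)/ln(1+r)⌉ = ⌈7.537⌉ = 8 payments; the last is £73.25.
Total paid = 7·£135.83 + £73.25 = £1,024.06.
Total interest = total paid − principal = £1,024.06 − £940.00 = £84.06.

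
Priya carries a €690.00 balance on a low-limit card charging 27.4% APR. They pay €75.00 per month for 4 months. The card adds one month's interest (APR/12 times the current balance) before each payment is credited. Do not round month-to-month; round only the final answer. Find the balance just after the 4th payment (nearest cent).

€444.78

Monthly rate r = 27.4%/12 = 2.28333% = 0.0228333.
Each month: B ← B·(1+r) − €75.00.
Month 1: interest €15.75; balance after payment €630.75.
Month 2: interest €14.40; balance after payment €570.16.
Month 3: interest €13.02; balance after payment €508.18.
Month 4: interest €11.60; balance after payment €444.78.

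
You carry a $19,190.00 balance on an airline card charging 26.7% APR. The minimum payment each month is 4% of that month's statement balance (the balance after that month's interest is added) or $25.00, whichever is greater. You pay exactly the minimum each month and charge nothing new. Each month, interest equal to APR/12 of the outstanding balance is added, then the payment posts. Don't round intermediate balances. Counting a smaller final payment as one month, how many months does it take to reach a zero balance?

Monthly rate r = 26.7%/12 = 2.225% = 0.02225.
While 4% of the post-interest balance exceeds $25.00, each month B ← (B·(1+r))·(1 − 0.04), i.e. B shrinks by the factor (1+r)·0.96 = 0.98136.
This holds for months 1–184. Entering month 185 the balance is $601.85; 4% of the post-interest balance is now below $25.00, so the flat $25.00 minimum applies from here.
From month 185 a fixed $25.00 at rate r clears $601.85 in 35 more payments. Total: 184 + 35 = 219 months.

219 months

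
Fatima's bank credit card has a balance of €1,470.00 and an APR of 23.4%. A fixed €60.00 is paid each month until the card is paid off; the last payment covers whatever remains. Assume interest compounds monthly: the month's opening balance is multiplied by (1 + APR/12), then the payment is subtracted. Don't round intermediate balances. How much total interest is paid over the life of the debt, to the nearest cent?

Monthly rate r = 23.4%/12 = 1.95% = 0.0195.
Payoff takes n = ⌈−ln(1 − rB₀/P)/ln(1+r)⌉ = ⌈33.637⌉ = 34 payments; the last is €38.36.
Total paid = 33·€60.00 + €38.36 = €2,018.36.
Total interest = total paid − principal = €2,018.36 − €1,470.00 = €548.36.

€548.36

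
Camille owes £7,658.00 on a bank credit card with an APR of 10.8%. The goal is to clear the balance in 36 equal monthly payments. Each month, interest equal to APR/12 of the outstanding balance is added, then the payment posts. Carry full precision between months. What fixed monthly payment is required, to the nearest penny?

£249.99

Monthly rate r = 10.8%/12 = 0.9% = 0.009.
Level-payment amortization: P = B₀·r / (1 − (1+r)^(−n)) = 7658.00·0.009 / (1 − 1.009^(−36)).
Denominator 1 − (1+r)^(−36) = 0.275700783.
P = 68.922 / 0.275700783 ≈ 249.99.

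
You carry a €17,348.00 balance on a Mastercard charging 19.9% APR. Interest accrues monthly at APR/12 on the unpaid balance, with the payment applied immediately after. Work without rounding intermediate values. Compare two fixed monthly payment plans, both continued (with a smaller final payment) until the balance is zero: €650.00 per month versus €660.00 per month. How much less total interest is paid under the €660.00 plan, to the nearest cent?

Monthly rate r = 19.9%/12 = 1.65833% = 0.0165833.
At €650.00/mo: n = ⌈−ln(1 − rB₀/P)/ln(1+r)⌉ = 36 payments (last €349.47); total interest = total paid − €17,348.00 = €5,751.47.
At €660.00/mo: 35 payments (last €534.44); total interest €5,626.44.
Interest saved = €5,751.47 − €5,626.44 = €125.03.

€125.03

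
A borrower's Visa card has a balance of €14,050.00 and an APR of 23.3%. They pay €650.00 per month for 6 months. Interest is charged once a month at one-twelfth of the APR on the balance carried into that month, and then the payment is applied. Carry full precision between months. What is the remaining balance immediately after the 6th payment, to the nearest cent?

€11,674.08

Monthly rate r = 23.3%/12 = 1.94167% = 0.0194167.
Each month: B ← B·(1+r) − €650.00.
Month 1: interest €272.80; balance after payment €13,672.80.
Month 2: interest €265.48; balance after payment €13,288.28.
Month 3: interest €258.01; balance after payment €12,896.30.
Month 4: interest €250.40; balance after payment €12,496.70.
Month 5: interest €242.64; balance after payment €12,089.35.
Month 6: interest €234.73; balance after payment €11,674.08.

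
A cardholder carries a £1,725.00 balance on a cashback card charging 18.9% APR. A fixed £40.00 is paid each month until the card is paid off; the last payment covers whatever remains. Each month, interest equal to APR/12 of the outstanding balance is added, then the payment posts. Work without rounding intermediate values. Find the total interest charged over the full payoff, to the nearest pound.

Monthly rate r = 18.9%/12 = 1.575% = 0.01575.
Payoff takes n = ⌈−ln(1 − rB₀/P)/ln(1+r)⌉ = ⌈72.757⌉ = 73 payments; the last is £30.35.
Total paid = 72·£40.00 + £30.35 = £2,910.35.
Total interest = total paid − principal = £2,910.35 − £1,725.00 = £1,185.35.

£1,185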